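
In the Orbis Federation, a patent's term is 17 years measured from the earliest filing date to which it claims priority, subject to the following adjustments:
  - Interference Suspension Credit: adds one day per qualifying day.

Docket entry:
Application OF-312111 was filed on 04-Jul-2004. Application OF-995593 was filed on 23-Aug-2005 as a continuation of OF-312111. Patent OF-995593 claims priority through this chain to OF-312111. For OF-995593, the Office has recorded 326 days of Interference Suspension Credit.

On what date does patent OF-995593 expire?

Earliest priority filing: 4 July 2004.
Base term: 4 July 2004 + 17 years → 4 July 2021.
Interference Suspension Credit: +326 days → 26 May 2022.

May 26, 2022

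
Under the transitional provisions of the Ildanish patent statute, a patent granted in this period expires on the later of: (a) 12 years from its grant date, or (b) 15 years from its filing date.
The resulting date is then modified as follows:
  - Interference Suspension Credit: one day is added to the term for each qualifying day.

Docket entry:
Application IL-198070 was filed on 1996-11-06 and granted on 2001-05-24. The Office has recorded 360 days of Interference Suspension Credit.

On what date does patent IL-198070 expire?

(a) grant + 12 years → 24 May 2013.
(b) filing + 15 years → 6 November 2011.
Later of the two: 24 May 2013.
Interference Suspension Credit: +360 days → 19 May 2014.

May 19, 2014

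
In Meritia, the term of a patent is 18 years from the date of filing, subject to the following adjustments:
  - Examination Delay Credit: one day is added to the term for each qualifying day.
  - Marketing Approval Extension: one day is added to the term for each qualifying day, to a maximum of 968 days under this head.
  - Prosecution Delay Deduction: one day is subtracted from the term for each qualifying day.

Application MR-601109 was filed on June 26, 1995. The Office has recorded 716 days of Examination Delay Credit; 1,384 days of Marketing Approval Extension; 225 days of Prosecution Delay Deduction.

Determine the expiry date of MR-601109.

June 24, 2017

Base term: filing date + 18 years → 26 June 2013.
Examination Delay Credit: +716 days → 12 June 2015.
Marketing Approval Extension: 1384 days claimed exceeds the 968-day cap, so +968 days → 4 February 2018.
Prosecution Delay Deduction: −225 days → 24 June 2017.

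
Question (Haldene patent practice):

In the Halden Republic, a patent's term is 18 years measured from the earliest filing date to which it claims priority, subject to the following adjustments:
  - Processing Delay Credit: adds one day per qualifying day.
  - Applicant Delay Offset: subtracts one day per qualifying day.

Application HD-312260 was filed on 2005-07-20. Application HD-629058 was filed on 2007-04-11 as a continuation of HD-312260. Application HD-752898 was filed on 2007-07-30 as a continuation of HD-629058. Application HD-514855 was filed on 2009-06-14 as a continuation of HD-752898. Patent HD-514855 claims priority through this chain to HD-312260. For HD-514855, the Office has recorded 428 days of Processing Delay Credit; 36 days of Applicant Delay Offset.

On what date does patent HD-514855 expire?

2024-08-15

Earliest priority filing: 20 July 2005.
Base term: 20 July 2005 + 18 years → 20 July 2023.
Processing Delay Credit: +428 days → 20 September 2024.
Applicant Delay Offset: −36 days → 15 August 2024.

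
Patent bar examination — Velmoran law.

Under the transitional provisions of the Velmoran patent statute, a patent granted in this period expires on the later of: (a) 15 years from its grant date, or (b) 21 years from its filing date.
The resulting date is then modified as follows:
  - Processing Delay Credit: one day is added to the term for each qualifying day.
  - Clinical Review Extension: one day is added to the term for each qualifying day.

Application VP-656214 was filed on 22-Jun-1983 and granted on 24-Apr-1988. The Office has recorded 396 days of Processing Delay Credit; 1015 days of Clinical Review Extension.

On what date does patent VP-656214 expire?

May 3, 2008

(a) grant + 15 years → 24 April 2003.
(b) filing + 21 years → 22 June 2004.
Later of the two: 22 June 2004.
Processing Delay Credit: +396 days → 23 July 2005.
Clinical Review Extension: +1015 days → 3 May 2008.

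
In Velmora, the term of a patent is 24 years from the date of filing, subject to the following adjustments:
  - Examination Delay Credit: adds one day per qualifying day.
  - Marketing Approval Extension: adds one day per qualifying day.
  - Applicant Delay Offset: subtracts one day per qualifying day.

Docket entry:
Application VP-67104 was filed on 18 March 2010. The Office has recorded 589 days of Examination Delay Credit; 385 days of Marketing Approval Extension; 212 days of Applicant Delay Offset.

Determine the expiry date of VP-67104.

April 18, 2036

Base term: filing date + 24 years → 18 March 2034.
Examination Delay Credit: +589 days → 28 October 2035.
Marketing Approval Extension: +385 days → 16 November 2036.
Applicant Delay Offset: −212 days → 18 April 2036.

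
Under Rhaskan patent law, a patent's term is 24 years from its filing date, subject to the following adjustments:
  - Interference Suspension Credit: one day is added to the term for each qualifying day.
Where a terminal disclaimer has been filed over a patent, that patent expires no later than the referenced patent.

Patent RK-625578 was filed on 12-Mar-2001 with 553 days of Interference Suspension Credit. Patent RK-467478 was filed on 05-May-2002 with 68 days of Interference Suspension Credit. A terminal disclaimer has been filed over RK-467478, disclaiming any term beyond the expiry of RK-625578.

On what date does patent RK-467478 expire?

2026-07-12

Natural term of RK-467478:
  Base: filing + 24 years → 5 May 2026.
  Interference Suspension Credit: +68 days → 12 July 2026.
Expiry of referenced patent RK-625578:
  Base: filing + 24 years → 12 March 2025.
  Interference Suspension Credit: +553 days → 16 September 2026.
Terminal disclaimer: RK-467478 expires on the earlier of 12 July 2026 and 16 September 2026.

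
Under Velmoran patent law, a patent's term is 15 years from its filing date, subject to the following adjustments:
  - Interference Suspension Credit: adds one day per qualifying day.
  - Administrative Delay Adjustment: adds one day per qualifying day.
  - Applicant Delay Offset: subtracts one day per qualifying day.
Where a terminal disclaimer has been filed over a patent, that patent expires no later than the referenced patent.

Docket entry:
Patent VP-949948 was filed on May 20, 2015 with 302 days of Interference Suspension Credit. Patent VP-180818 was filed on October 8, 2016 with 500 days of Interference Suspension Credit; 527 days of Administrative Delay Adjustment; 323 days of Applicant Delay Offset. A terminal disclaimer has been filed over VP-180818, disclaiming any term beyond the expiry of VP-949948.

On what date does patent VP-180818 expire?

March 18, 2031

Natural term of VP-180818:
  Base: filing + 15 years → 8 October 2031.
  Interference Suspension Credit: +500 days → 19 February 2033.
  Administrative Delay Adjustment: +527 days → 31 July 2034.
  Applicant Delay Offset: −323 days → 11 September 2033.
Expiry of referenced patent VP-949948:
  Base: filing + 15 years → 20 May 2030.
  Interference Suspension Credit: +302 days → 18 March 2031.
Terminal disclaimer: VP-180818 expires on the earlier of 11 September 2033 and 18 March 2031.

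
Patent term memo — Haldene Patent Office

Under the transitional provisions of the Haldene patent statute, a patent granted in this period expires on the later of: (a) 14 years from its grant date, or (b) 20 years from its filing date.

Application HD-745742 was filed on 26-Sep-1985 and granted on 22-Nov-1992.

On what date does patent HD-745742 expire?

(a) grant + 14 years → 22 November 2006.
(b) filing + 20 years → 26 September 2005.
Later of the two: 22 November 2006.

2006-11-22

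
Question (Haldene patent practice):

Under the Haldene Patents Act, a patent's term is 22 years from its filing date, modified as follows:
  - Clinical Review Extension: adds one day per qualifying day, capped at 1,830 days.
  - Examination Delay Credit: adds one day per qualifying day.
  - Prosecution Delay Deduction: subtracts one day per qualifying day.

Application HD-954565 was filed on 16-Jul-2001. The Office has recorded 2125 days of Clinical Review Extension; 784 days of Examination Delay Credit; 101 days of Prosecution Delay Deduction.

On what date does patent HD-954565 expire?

2030-06-02

Base term: filing date + 22 years → 16 July 2023.
Clinical Review Extension: 2125 days claimed exceeds the 1830-day cap, so +1830 days → 19 July 2028.
Examination Delay Credit: +784 days → 11 September 2030.
Prosecution Delay Deduction: −101 days → 2 June 2030.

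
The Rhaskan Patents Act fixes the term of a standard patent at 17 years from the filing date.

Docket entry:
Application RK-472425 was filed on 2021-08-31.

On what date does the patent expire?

2038-08-31

Filing date + 17 years → 31 August 2038.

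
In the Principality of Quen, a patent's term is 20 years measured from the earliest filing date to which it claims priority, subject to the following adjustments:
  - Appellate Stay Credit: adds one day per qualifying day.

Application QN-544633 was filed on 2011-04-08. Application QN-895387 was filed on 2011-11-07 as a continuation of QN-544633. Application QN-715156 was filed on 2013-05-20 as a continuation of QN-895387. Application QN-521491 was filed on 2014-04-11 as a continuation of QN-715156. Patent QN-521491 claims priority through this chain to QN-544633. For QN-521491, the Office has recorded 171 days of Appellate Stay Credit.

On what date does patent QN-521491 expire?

September 26, 2031

Earliest priority filing: 8 April 2011.
Base term: 8 April 2011 + 20 years → 8 April 2031.
Appellate Stay Credit: +171 days → 26 September 2031.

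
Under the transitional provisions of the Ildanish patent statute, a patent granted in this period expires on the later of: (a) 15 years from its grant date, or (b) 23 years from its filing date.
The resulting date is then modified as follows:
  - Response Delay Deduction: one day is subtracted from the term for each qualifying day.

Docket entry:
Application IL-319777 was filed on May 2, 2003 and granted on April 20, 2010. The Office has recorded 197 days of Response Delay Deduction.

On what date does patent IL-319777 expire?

(a) grant + 15 years → 20 April 2025.
(b) filing + 23 years → 2 May 2026.
Later of the two: 2 May 2026.
Response Delay Deduction: −197 days → 17 October 2025.

2025-10-17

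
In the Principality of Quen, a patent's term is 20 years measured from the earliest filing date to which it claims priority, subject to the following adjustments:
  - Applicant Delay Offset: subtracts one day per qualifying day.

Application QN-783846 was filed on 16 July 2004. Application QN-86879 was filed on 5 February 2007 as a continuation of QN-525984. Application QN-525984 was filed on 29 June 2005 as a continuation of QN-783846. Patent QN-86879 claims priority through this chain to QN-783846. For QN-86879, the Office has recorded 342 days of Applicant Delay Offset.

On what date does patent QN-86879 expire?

Earliest priority filing: 16 July 2004.
Base term: 16 July 2004 + 20 years → 16 July 2024.
Applicant Delay Offset: −342 days → 9 August 2023.

August 9, 2023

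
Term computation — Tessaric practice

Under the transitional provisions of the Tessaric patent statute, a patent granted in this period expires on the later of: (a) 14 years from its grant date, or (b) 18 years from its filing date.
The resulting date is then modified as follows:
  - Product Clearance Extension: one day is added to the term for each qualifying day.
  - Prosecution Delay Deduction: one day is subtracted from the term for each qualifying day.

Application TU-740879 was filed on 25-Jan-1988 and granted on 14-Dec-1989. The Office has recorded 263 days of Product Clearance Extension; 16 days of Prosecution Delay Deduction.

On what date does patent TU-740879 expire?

(a) grant + 14 years → 14 December 2003.
(b) filing + 18 years → 25 January 2006.
Later of the two: 25 January 2006.
Product Clearance Extension: +263 days → 15 October 2006.
Prosecution Delay Deduction: −16 days → 29 September 2006.

2006-09-29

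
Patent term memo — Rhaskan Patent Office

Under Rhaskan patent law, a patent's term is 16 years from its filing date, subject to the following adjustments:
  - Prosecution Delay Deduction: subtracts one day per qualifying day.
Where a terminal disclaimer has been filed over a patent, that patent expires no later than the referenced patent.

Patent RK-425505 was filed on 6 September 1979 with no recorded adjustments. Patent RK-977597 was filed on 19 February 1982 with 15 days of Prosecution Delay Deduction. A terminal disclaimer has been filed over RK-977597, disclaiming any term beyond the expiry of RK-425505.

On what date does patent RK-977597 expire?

Natural term of RK-977597:
  Base: filing + 16 years → 19 February 1998.
  Prosecution Delay Deduction: −15 days → 4 February 1998.
Expiry of referenced patent RK-425505:
  Base: filing + 16 years → 6 September 1995.
Terminal disclaimer: RK-977597 expires on the earlier of 4 February 1998 and 6 September 1995.

1995-09-06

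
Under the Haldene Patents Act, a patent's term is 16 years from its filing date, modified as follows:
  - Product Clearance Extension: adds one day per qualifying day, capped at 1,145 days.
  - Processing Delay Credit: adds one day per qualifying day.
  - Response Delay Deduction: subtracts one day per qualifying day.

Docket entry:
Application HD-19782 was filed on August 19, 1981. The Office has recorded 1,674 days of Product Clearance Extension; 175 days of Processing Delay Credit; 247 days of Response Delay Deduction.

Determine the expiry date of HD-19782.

July 27, 2000

Base term: filing date + 16 years → 19 August 1997.
Product Clearance Extension: 1674 days claimed exceeds the 1145-day cap, so +1145 days → 7 October 2000.
Processing Delay Credit: +175 days → 31 March 2001.
Response Delay Deduction: −247 days → 27 July 2000.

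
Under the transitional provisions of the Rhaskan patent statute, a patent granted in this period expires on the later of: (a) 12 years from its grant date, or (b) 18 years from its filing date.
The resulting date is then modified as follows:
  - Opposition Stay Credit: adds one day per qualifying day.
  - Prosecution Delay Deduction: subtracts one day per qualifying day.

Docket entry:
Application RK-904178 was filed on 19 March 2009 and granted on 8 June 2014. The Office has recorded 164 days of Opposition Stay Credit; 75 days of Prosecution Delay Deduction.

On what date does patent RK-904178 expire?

(a) grant + 12 years → 8 June 2026.
(b) filing + 18 years → 19 March 2027.
Later of the two: 19 March 2027.
Opposition Stay Credit: +164 days → 30 August 2027.
Prosecution Delay Deduction: −75 days → 16 June 2027.

2027-06-16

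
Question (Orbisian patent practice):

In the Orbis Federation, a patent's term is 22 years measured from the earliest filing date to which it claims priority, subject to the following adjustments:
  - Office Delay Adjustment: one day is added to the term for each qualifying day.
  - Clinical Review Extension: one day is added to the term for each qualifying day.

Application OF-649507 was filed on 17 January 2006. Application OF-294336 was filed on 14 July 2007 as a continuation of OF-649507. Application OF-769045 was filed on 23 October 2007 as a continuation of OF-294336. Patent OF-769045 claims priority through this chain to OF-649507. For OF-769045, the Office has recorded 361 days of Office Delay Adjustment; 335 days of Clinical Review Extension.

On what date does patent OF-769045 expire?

Earliest priority filing: 17 January 2006.
Base term: 17 January 2006 + 22 years → 17 January 2028.
Office Delay Adjustment: +361 days → 12 January 2029.
Clinical Review Extension: +335 days → 13 December 2029.

December 13, 2029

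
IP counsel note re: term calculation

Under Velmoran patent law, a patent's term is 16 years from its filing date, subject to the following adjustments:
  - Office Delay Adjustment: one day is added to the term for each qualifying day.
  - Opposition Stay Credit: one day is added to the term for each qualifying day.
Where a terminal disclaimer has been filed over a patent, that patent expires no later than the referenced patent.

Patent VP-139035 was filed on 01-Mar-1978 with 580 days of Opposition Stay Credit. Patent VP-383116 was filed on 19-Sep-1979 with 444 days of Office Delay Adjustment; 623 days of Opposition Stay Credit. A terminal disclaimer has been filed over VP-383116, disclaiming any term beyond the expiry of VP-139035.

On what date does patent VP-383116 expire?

October 2, 1995

Natural term of VP-383116:
  Base: filing + 16 years → 19 September 1995.
  Office Delay Adjustment: +444 days → 6 December 1996.
  Opposition Stay Credit: +623 days → 21 August 1998.
Expiry of referenced patent VP-139035:
  Base: filing + 16 years → 1 March 1994.
  Opposition Stay Credit: +580 days → 2 October 1995.
Terminal disclaimer: VP-383116 expires on the earlier of 21 August 1998 and 2 October 1995.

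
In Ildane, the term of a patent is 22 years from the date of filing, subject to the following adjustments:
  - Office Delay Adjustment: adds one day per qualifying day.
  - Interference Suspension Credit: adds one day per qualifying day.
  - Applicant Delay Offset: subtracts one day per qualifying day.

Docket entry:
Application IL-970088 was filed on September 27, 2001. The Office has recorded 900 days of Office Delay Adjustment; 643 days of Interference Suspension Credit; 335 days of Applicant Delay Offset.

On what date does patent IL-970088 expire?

January 17, 2027

Base term: filing date + 22 years → 27 September 2023.
Office Delay Adjustment: +900 days → 15 March 2026.
Interference Suspension Credit: +643 days → 18 December 2027.
Applicant Delay Offset: −335 days → 17 January 2027.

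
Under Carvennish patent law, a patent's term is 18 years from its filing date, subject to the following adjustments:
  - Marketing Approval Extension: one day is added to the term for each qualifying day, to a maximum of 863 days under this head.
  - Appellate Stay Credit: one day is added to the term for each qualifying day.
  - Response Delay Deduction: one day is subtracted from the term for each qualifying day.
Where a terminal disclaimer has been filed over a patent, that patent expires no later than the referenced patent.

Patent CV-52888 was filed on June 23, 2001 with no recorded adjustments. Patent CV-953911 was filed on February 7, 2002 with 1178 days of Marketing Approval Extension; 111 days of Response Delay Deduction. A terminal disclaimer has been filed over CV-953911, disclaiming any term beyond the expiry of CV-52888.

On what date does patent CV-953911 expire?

Natural term of CV-953911:
  Base: filing + 18 years → 7 February 2020.
  Marketing Approval Extension: 1178 days claimed exceeds the 863-day cap, so +863 days → 19 June 2022.
  Response Delay Deduction: −111 days → 28 February 2022.
Expiry of referenced patent CV-52888:
  Base: filing + 18 years → 23 June 2019.
Terminal disclaimer: CV-953911 expires on the earlier of 28 February 2022 and 23 June 2019.

June 23, 2019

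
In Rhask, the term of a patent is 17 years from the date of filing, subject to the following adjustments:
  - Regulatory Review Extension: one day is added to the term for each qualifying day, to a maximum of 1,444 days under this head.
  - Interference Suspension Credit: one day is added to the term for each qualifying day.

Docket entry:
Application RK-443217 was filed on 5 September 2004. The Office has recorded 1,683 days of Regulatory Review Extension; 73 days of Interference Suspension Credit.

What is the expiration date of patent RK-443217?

Base term: filing date + 17 years → 5 September 2021.
Regulatory Review Extension: 1683 days claimed exceeds the 1444-day cap, so +1444 days → 19 August 2025.
Interference Suspension Credit: +73 days → 31 October 2025.

2025-10-31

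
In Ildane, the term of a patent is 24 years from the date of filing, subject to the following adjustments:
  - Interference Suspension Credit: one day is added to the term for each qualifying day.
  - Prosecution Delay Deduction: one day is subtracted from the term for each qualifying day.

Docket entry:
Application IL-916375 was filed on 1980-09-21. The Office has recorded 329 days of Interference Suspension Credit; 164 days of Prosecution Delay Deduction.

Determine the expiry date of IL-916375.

2005-03-05

Base term: filing date + 24 years → 21 September 2004.
Interference Suspension Credit: +329 days → 16 August 2005.
Prosecution Delay Deduction: −164 days → 5 March 2005.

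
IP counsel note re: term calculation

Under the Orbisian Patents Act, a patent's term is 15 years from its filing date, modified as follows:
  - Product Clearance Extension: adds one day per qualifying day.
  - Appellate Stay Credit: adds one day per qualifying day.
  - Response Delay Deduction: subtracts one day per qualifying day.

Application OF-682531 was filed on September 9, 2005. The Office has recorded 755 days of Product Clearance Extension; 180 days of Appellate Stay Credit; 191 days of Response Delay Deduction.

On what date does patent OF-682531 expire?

Base term: filing date + 15 years → 9 September 2020.
Product Clearance Extension: +755 days → 4 October 2022.
Appellate Stay Credit: +180 days → 2 April 2023.
Response Delay Deduction: −191 days → 23 September 2022.

September 23, 2022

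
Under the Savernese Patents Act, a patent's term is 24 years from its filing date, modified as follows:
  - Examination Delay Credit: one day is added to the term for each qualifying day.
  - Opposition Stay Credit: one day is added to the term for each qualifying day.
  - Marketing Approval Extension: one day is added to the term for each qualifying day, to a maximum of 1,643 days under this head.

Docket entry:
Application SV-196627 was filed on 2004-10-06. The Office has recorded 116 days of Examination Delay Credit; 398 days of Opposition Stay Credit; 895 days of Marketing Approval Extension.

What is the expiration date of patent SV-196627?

2032-08-15

Base term: filing date + 24 years → 6 October 2028.
Examination Delay Credit: +116 days → 30 January 2029.
Opposition Stay Credit: +398 days → 4 March 2030.
Marketing Approval Extension: 895 days (within the 1643-day cap) → +895 days → 15 August 2032.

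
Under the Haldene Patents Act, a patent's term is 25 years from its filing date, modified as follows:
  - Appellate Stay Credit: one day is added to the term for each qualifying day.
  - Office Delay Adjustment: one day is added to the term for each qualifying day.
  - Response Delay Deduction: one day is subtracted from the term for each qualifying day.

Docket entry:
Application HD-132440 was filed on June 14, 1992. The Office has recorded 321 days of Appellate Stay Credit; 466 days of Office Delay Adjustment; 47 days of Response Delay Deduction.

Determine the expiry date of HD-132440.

2019-06-24

Base term: filing date + 25 years → 14 June 2017.
Appellate Stay Credit: +321 days → 1 May 2018.
Office Delay Adjustment: +466 days → 10 August 2019.
Response Delay Deduction: −47 days → 24 June 2019.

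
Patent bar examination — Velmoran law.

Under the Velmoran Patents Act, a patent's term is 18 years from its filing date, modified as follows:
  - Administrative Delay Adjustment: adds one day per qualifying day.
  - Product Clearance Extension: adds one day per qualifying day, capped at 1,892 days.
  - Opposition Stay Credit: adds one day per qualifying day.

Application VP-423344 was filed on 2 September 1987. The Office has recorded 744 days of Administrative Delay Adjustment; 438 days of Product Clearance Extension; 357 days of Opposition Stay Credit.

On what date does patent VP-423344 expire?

Base term: filing date + 18 years → 2 September 2005.
Administrative Delay Adjustment: +744 days → 16 September 2007.
Product Clearance Extension: 438 days (within the 1892-day cap) → +438 days → 27 November 2008.
Opposition Stay Credit: +357 days → 19 November 2009.

2009-11-19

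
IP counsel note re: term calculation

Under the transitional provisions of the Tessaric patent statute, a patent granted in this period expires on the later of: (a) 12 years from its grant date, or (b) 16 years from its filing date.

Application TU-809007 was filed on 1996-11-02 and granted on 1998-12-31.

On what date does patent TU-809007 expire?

November 2, 2012

(a) grant + 12 years → 31 December 2010.
(b) filing + 16 years → 2 November 2012.
Later of the two: 2 November 2012.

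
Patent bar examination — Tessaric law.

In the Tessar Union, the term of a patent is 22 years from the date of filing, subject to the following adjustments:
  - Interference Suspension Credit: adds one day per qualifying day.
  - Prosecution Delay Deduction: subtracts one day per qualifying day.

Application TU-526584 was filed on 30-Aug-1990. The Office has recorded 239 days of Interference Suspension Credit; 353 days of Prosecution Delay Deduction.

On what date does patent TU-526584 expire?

Base term: filing date + 22 years → 30 August 2012.
Interference Suspension Credit: +239 days → 26 April 2013.
Prosecution Delay Deduction: −353 days → 8 May 2012.

May 8, 2012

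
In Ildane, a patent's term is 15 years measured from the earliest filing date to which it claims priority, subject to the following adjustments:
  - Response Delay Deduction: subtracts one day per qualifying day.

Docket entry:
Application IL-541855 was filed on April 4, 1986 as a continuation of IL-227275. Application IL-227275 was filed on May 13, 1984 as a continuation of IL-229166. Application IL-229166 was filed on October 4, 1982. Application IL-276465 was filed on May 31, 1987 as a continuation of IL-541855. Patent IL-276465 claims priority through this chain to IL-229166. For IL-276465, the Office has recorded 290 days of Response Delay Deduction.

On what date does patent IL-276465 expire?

December 18, 1996

Earliest priority filing: 4 October 1982.
Base term: 4 October 1982 + 15 years → 4 October 1997.
Response Delay Deduction: −290 days → 18 December 1996.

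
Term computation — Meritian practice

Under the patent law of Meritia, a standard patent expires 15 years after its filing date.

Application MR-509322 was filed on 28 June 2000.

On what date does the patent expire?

2015-06-28

Filing date + 15 years → 28 June 2015.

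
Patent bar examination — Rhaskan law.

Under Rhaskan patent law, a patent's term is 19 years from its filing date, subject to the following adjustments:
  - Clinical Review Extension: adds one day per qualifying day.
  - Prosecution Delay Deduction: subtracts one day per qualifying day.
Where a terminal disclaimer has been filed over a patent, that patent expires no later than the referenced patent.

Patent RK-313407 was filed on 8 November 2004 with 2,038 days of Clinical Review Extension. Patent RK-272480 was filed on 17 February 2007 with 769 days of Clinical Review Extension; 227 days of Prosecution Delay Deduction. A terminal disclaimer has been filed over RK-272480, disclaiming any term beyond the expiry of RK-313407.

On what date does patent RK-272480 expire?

August 13, 2027

Natural term of RK-272480:
  Base: filing + 19 years → 17 February 2026.
  Clinical Review Extension: +769 days → 27 March 2028.
  Prosecution Delay Deduction: −227 days → 13 August 2027.
Expiry of referenced patent RK-313407:
  Base: filing + 19 years → 8 November 2023.
  Clinical Review Extension: +2038 days → 7 June 2029.
Terminal disclaimer: RK-272480 expires on the earlier of 13 August 2027 and 7 June 2029.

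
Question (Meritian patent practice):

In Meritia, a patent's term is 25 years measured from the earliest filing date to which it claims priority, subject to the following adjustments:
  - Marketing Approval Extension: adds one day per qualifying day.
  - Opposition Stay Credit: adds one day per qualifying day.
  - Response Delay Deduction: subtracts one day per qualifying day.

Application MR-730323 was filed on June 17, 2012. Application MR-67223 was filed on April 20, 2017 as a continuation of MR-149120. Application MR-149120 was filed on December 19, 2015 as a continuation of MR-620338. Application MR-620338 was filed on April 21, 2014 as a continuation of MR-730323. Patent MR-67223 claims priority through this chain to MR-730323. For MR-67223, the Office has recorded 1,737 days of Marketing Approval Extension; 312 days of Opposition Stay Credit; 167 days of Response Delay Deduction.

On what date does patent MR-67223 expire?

August 12, 2042

Earliest priority filing: 17 June 2012.
Base term: 17 June 2012 + 25 years → 17 June 2037.
Marketing Approval Extension: +1737 days → 20 March 2042.
Opposition Stay Credit: +312 days → 26 January 2043.
Response Delay Deduction: −167 days → 12 August 2042.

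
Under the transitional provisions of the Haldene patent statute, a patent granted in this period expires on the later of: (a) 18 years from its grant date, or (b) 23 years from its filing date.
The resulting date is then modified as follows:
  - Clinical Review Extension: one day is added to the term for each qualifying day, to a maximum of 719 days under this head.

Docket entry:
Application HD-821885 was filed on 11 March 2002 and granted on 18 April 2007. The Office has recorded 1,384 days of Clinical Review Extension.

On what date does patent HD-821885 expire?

(a) grant + 18 years → 18 April 2025.
(b) filing + 23 years → 11 March 2025.
Later of the two: 18 April 2025.
Clinical Review Extension: 1384 days claimed exceeds the 719-day cap, so +719 days → 7 April 2027.

April 7, 2027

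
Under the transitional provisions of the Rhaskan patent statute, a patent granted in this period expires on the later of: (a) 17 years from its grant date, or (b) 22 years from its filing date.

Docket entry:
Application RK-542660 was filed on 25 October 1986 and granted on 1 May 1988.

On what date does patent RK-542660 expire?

October 25, 2008

(a) grant + 17 years → 1 May 2005.
(b) filing + 22 years → 25 October 2008.
Later of the two: 25 October 2008.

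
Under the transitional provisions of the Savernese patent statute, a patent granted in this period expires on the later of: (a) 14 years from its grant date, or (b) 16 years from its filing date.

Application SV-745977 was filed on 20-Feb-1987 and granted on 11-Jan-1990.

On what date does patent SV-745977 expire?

January 11, 2004

(a) grant + 14 years → 11 January 2004.
(b) filing + 16 years → 20 February 2003.
Later of the two: 11 January 2004.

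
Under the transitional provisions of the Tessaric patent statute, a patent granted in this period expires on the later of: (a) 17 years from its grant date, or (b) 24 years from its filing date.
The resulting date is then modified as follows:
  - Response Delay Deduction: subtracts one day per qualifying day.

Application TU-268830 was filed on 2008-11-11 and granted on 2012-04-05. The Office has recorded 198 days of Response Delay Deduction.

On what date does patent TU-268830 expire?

2032-04-27

(a) grant + 17 years → 5 April 2029.
(b) filing + 24 years → 11 November 2032.
Later of the two: 11 November 2032.
Response Delay Deduction: −198 days → 27 April 2032.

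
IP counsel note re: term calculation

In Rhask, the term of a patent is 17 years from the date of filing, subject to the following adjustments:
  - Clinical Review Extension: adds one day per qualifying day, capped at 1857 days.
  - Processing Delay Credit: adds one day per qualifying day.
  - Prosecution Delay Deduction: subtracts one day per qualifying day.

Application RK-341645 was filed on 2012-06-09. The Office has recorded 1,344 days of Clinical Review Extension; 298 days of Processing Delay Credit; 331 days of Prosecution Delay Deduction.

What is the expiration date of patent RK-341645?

Base term: filing date + 17 years → 9 June 2029.
Clinical Review Extension: 1344 days (within the 1857-day cap) → +1344 days → 12 February 2033.
Processing Delay Credit: +298 days → 7 December 2033.
Prosecution Delay Deduction: −331 days → 10 January 2033.

2033-01-10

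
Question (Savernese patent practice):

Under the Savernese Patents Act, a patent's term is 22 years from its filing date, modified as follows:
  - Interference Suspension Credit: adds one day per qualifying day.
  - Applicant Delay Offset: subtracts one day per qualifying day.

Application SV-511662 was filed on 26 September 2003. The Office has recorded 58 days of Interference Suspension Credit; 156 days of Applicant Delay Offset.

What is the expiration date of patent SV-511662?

Base term: filing date + 22 years → 26 September 2025.
Interference Suspension Credit: +58 days → 23 November 2025.
Applicant Delay Offset: −156 days → 20 June 2025.

June 20, 2025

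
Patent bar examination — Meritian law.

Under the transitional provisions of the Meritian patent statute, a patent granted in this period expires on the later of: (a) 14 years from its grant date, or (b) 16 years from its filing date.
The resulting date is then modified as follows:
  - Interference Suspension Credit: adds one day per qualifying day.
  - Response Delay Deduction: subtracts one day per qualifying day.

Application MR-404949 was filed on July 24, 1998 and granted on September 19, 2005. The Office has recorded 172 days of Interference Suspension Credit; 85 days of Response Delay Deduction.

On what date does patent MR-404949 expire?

2019-12-15

(a) grant + 14 years → 19 September 2019.
(b) filing + 16 years → 24 July 2014.
Later of the two: 19 September 2019.
Interference Suspension Credit: +172 days → 9 March 2020.
Response Delay Deduction: −85 days → 15 December 2019.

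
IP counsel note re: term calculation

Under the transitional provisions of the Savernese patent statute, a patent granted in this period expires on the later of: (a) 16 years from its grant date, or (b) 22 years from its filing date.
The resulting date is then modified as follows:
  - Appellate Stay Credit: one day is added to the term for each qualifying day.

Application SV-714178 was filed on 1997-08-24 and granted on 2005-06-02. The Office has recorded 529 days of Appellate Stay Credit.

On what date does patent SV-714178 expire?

(a) grant + 16 years → 2 June 2021.
(b) filing + 22 years → 24 August 2019.
Later of the two: 2 June 2021.
Appellate Stay Credit: +529 days → 13 November 2022.

November 13, 2022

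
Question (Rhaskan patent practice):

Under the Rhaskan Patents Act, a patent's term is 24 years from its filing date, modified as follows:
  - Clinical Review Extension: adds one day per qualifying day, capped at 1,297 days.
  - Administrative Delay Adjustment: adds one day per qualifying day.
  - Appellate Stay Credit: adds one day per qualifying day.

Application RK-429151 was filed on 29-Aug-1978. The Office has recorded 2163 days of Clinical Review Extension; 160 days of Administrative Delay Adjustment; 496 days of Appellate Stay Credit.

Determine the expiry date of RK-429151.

Base term: filing date + 24 years → 29 August 2002.
Clinical Review Extension: 2163 days claimed exceeds the 1297-day cap, so +1297 days → 18 March 2006.
Administrative Delay Adjustment: +160 days → 25 August 2006.
Appellate Stay Credit: +496 days → 3 January 2008.

January 3, 2008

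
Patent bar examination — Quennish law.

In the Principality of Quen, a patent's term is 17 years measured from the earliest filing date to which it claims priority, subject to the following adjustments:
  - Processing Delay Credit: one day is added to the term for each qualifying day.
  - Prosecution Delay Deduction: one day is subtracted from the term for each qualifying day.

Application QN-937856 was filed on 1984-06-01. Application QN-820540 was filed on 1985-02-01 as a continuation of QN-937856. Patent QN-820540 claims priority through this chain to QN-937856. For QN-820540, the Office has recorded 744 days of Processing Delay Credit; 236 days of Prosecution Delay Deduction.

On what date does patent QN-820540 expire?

2002-10-22

Earliest priority filing: 1 June 1984.
Base term: 1 June 1984 + 17 years → 1 June 2001.
Processing Delay Credit: +744 days → 15 June 2003.
Prosecution Delay Deduction: −236 days → 22 October 2002.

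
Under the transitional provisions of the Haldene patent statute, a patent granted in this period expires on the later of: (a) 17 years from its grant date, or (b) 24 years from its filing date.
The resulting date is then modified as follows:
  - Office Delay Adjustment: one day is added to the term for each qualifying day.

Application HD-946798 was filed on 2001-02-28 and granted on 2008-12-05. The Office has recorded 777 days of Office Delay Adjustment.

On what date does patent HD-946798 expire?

(a) grant + 17 years → 5 December 2025.
(b) filing + 24 years → 28 February 2025.
Later of the two: 5 December 2025.
Office Delay Adjustment: +777 days → 21 January 2028.

January 21, 2028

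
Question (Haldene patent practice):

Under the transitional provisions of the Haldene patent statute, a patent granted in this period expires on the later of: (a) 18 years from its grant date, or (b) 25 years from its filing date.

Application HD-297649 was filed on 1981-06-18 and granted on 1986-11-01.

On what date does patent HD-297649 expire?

2006-06-18

(a) grant + 18 years → 1 November 2004.
(b) filing + 25 years → 18 June 2006.
Later of the two: 18 June 2006.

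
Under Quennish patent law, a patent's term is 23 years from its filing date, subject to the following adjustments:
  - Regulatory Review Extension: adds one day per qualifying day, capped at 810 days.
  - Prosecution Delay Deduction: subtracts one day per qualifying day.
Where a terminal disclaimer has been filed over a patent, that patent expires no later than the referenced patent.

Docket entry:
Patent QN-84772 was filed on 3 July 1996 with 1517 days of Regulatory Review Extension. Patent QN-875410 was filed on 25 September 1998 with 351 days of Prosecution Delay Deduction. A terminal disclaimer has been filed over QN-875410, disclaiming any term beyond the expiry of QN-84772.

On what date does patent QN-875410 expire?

Natural term of QN-875410:
  Base: filing + 23 years → 25 September 2021.
  Prosecution Delay Deduction: −351 days → 9 October 2020.
Expiry of referenced patent QN-84772:
  Base: filing + 23 years → 3 July 2019.
  Regulatory Review Extension: 1517 days claimed exceeds the 810-day cap, so +810 days → 20 September 2021.
Terminal disclaimer: QN-875410 expires on the earlier of 9 October 2020 and 20 September 2021.

October 9, 2020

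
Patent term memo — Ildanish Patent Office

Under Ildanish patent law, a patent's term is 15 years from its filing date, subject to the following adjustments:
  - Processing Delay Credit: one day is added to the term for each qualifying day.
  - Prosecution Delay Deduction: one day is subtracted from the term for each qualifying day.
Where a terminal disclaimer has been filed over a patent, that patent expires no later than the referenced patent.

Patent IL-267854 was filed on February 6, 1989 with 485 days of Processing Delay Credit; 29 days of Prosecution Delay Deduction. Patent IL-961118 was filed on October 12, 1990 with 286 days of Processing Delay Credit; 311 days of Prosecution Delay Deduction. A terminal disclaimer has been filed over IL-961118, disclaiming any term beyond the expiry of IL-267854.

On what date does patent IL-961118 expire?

Natural term of IL-961118:
  Base: filing + 15 years → 12 October 2005.
  Processing Delay Credit: +286 days → 25 July 2006.
  Prosecution Delay Deduction: −311 days → 17 September 2005.
Expiry of referenced patent IL-267854:
  Base: filing + 15 years → 6 February 2004.
  Processing Delay Credit: +485 days → 5 June 2005.
  Prosecution Delay Deduction: −29 days → 7 May 2005.
Terminal disclaimer: IL-961118 expires on the earlier of 17 September 2005 and 7 May 2005.

May 7, 2005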